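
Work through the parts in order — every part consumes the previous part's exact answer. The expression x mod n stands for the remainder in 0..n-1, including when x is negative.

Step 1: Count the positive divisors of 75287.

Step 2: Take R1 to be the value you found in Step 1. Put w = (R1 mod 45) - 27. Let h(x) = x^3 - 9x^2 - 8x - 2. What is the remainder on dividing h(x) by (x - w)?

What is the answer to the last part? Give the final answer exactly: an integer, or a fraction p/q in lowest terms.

-16746

Step 1: 75287 = 79 * 953; number of divisors = (1+1) * (1+1) = 4; answer 4
Step 2: R1 = 4; w = -23; remainder = value at the root: 1*(-23)^3 - 9*(-23)^2 - 8*(-23)^1 - 2 = (-12167) + (-4761) + (184) + (-2) = -16746; answer -16746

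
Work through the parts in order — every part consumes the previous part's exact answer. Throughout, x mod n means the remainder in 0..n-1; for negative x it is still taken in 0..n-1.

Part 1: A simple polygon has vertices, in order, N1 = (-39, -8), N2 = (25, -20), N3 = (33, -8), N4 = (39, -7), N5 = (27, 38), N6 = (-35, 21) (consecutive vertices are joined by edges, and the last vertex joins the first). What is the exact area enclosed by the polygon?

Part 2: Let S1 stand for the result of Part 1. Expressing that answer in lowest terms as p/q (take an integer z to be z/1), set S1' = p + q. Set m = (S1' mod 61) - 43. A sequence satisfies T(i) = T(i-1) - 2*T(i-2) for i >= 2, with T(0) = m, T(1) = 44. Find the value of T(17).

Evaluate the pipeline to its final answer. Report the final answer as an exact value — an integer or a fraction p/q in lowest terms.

Part 1: cross terms: (-39*-20 - 25*-8)=980, (25*-8 - 33*-20)=460, (33*-7 - 39*-8)=81, (39*38 - 27*-7)=1671, (27*21 - -35*38)=1897, (-35*-8 - -39*21)=1099; twice the area = |6188| = 6188; area = 3094; answer 3094
Part 2: S1 = 3094; threaded value p + q = 3095; m = 2; T(2) = 1*(44) - 2*(2) = 40; iterating: T(2)=40, T(3)=-48, T(4)=-128, T(5)=-32, T(6)=224, T(7)=288, T(8)=-160, T(9)=-736, T(10)=-416, T(11)=1056, T(12)=1888, T(13)=-224, T(14)=-4000, T(15)=-3552, T(16)=4448, T(17)=11552; answer 11552

11552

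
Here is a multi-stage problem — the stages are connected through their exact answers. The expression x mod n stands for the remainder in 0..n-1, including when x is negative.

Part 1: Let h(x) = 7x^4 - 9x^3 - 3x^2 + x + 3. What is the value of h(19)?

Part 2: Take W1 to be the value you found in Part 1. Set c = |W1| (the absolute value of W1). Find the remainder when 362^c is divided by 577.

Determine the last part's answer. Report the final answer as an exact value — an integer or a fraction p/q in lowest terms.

Part 1: 7*(19)^4 - 9*(19)^3 - 3*(19)^2 + 1*(19)^1 + 3 = (912247) + (-61731) + (-1083) + (19) + (3) = 849455; answer 849455
Part 2: W1 = 849455; c = 849455; squarings mod 577: 362^1=362, 362^2=65, 362^4=186, 362^8=553, 362^16=576, 362^32=1, 362^64=1, 362^128=1, 362^256=1, 362^512=1, 362^1024=1, 362^2048=1, 362^4096=1, 362^8192=1, 362^16384=1, 362^32768=1, 362^65536=1, 362^131072=1, 362^262144=1, 362^524288=1; 362^849455 = 362^1 * 362^2 * 362^4 * 362^8 * 362^32 * 362^512 * 362^1024 * 362^4096 * 362^8192 * 362^16384 * 362^32768 * 362^262144 * 362^524288 = 314 (mod 577); answer 314

314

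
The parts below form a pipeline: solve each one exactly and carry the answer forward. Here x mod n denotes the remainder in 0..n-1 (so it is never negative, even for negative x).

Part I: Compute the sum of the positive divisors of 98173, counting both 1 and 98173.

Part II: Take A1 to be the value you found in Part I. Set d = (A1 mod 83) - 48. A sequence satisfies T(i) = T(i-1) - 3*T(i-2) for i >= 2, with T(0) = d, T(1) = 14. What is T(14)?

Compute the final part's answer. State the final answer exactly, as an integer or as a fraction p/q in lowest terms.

-56437

Part I: 98173 = 19 * 5167; sigma = (1 + 19) * (1 + 5167) = 20 * 5168 = 103360; answer 103360
Part II: A1 = 103360; d = -23; T(2) = 1*(14) - 3*(-23) = 83; iterating: T(2)=83, T(3)=41, T(4)=-208, T(5)=-331, T(6)=293, T(7)=1286, T(8)=407, T(9)=-3451, T(10)=-4672, T(11)=5681, T(12)=19697, T(13)=2654, T(14)=-56437; answer -56437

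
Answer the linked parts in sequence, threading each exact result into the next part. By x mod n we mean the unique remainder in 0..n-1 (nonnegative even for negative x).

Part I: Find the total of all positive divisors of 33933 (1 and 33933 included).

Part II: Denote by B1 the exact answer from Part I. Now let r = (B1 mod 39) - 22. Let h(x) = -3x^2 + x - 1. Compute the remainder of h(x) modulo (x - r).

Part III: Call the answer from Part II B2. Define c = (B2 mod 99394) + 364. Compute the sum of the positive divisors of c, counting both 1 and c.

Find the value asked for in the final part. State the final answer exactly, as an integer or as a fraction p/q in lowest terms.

Part I: 33933 = 3 * 11311; sigma = (1 + 3) * (1 + 11311) = 4 * 11312 = 45248; answer 45248
Part II: B1 = 45248; r = -14; remainder = value at the root: -3*(-14)^2 + 1*(-14)^1 - 1 = (-588) + (-14) + (-1) = -603; answer -603
Part III: B2 = -603; c = 99155; 99155 = 5 * 7 * 2833; sigma = (1 + 5) * (1 + 7) * (1 + 2833) = 6 * 8 * 2834 = 136032; answer 136032

136032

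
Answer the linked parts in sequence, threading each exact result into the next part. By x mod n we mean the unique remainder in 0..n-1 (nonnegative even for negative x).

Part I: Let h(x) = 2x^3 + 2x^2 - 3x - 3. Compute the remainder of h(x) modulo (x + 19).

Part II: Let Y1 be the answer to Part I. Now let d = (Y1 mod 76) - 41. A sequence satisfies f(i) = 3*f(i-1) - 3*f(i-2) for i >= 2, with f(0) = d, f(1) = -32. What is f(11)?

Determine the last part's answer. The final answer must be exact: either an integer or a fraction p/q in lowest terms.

Part I: remainder = value at the root: 2*(-19)^3 + 2*(-19)^2 - 3*(-19)^1 - 3 = (-13718) + (722) + (57) + (-3) = -12942; answer -12942
Part II: Y1 = -12942; d = 13; f(2) = 3*(-32) - 3*(13) = -135; iterating: f(2)=-135, f(3)=-309, f(4)=-522, f(5)=-639, f(6)=-351, f(7)=864, f(8)=3645, f(9)=8343, f(10)=14094, f(11)=17253; answer 17253

17253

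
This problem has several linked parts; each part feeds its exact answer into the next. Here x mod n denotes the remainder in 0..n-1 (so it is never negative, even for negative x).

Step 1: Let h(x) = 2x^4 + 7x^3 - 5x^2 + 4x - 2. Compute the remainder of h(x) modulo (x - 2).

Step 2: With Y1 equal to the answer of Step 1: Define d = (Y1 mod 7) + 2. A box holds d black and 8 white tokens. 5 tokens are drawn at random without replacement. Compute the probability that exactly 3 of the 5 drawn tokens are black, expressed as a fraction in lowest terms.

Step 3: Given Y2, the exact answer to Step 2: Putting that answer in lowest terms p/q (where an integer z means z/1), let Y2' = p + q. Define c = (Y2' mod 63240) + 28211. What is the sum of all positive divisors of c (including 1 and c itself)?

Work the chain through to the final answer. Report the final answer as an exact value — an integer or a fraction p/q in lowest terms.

Step 1: remainder = value at the root: 2*(2)^4 + 7*(2)^3 - 5*(2)^2 + 4*(2)^1 - 2 = (32) + (56) + (-20) + (8) + (-2) = 74; answer 74
Step 2: Y1 = 74; d = 6; total draws C(14,5) = 2002; favorable C(6,3)*C(8,2) = 560; P = 40/143; answer 40/143
Step 3: Y2 = 40/143; threaded value p + q = 183; c = 28394; 28394 = 2 * 14197; sigma = (1 + 2) * (1 + 14197) = 3 * 14198 = 42594; answer 42594

42594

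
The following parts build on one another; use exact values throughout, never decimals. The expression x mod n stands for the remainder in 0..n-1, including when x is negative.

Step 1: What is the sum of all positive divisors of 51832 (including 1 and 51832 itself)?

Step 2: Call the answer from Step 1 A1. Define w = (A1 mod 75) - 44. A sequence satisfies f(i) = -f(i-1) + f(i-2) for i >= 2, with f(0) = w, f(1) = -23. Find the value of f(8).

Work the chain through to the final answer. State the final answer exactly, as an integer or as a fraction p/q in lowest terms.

-89

Step 1: 51832 = 2^3 * 11 * 19 * 31; sigma = (1 + 2 + 4 + 8) * (1 + 11) * (1 + 19) * (1 + 31) = 15 * 12 * 20 * 32 = 115200; answer 115200
Step 2: A1 = 115200; w = -44; f(2) = -1*(-23) + 1*(-44) = -21; iterating: f(2)=-21, f(3)=-2, f(4)=-19, f(5)=17, f(6)=-36, f(7)=53, f(8)=-89; answer -89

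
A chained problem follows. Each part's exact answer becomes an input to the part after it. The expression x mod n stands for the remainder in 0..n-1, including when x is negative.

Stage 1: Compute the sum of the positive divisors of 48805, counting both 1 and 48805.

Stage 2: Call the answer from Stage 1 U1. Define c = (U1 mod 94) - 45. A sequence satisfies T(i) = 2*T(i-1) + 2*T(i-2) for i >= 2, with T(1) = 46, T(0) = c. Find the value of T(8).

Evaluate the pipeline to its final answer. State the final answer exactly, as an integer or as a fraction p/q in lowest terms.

Stage 1: 48805 = 5 * 43 * 227; sigma = (1 + 5) * (1 + 43) * (1 + 227) = 6 * 44 * 228 = 60192; answer 60192
Stage 2: U1 = 60192; c = -13; T(2) = 2*(46) + 2*(-13) = 66; iterating: T(2)=66, T(3)=224, T(4)=580, T(5)=1608, T(6)=4376, T(7)=11968, T(8)=32688; answer 32688

32688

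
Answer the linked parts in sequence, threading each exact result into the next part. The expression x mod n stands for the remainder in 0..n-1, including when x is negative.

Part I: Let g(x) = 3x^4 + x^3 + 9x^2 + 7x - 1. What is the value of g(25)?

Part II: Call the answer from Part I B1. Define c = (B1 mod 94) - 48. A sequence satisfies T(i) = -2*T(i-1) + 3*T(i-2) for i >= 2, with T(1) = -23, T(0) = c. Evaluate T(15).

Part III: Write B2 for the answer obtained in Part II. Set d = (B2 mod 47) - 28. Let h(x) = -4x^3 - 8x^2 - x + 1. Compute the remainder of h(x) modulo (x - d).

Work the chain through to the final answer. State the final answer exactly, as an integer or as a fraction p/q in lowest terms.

Part I: 3*(25)^4 + 1*(25)^3 + 9*(25)^2 + 7*(25)^1 - 1 = (1171875) + (15625) + (5625) + (175) + (-1) = 1193299; answer 1193299
Part II: B1 = 1193299; c = 15; T(2) = -2*(-23) + 3*(15) = 91; iterating: T(2)=91, T(3)=-251, T(4)=775, T(5)=-2303, T(6)=6931, T(7)=-20771, T(8)=62335, T(9)=-186983, T(10)=560971, T(11)=-1682891, T(12)=5048695, T(13)=-15146063, T(14)=45438211, T(15)=-136314611; answer -136314611
Part III: B2 = -136314611; d = -22; remainder = value at the root: -4*(-22)^3 - 8*(-22)^2 - 1*(-22)^1 + 1 = (42592) + (-3872) + (22) + (1) = 38743; answer 38743

38743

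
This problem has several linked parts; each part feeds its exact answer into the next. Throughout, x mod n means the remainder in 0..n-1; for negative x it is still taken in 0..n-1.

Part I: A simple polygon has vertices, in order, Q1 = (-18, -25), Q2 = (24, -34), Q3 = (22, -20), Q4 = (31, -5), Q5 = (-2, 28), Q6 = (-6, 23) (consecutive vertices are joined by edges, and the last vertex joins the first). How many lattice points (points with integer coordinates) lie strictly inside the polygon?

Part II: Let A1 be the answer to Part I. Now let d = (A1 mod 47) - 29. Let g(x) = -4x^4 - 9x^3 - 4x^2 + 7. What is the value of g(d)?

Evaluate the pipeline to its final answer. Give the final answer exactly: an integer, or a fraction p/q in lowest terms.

Part I: cross terms: (-18*-34 - 24*-25)=1212, (24*-20 - 22*-34)=268, (22*-5 - 31*-20)=510, (31*28 - -2*-5)=858, (-2*23 - -6*28)=122, (-6*-25 - -18*23)=564; twice the area = |3534| = 3534; area = 1767; boundary points = 3 + 2 + 3 + 33 + 1 + 12 = 54; strictly interior points = area - boundary/2 + 1 = 1741; answer 1741
Part II: A1 = 1741; d = -27; -4*(-27)^4 - 9*(-27)^3 - 4*(-27)^2 + 7 = (-2125764) + (177147) + (-2916) + (7) = -1951526; answer -1951526

-1951526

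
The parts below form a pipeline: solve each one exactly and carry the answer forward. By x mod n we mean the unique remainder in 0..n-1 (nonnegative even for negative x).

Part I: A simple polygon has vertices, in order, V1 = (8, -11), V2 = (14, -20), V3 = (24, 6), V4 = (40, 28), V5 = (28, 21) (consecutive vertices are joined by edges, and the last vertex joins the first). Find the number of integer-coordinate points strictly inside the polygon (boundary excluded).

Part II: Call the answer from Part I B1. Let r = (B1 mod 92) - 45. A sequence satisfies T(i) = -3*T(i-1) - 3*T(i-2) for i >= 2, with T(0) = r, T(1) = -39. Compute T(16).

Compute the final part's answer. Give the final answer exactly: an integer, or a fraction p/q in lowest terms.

Part I: cross terms: (8*-20 - 14*-11)=-6, (14*6 - 24*-20)=564, (24*28 - 40*6)=432, (40*21 - 28*28)=56, (28*-11 - 8*21)=-476; twice the area = |570| = 570; area = 285; boundary points = 3 + 2 + 2 + 1 + 4 = 12; strictly interior points = area - boundary/2 + 1 = 280; answer 280
Part II: B1 = 280; r = -41; T(2) = -3*(-39) - 3*(-41) = 240; iterating: T(2)=240, T(3)=-603, T(4)=1089, T(5)=-1458, T(6)=1107, T(7)=1053, T(8)=-6480, T(9)=16281, T(10)=-29403, T(11)=39366, T(12)=-29889, T(13)=-28431, T(14)=174960, T(15)=-439587, T(16)=793881; answer 793881

793881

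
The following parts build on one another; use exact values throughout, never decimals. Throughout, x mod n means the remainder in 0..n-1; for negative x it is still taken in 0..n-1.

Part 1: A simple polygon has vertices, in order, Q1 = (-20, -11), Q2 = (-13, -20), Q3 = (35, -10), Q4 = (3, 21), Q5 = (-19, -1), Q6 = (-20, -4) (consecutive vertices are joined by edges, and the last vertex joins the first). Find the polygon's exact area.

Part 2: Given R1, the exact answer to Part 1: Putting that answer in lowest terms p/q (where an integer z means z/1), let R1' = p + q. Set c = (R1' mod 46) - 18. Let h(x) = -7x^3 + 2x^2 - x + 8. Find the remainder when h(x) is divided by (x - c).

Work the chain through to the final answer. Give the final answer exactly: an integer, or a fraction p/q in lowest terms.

Part 1: cross terms: (-20*-20 - -13*-11)=257, (-13*-10 - 35*-20)=830, (35*21 - 3*-10)=765, (3*-1 - -19*21)=396, (-19*-4 - -20*-1)=56, (-20*-11 - -20*-4)=140; twice the area = |2444| = 2444; area = 1222; answer 1222
Part 2: R1 = 1222; threaded value p + q = 1223; c = 9; remainder = value at the root: -7*(9)^3 + 2*(9)^2 - 1*(9)^1 + 8 = (-5103) + (162) + (-9) + (8) = -4942; answer -4942

-4942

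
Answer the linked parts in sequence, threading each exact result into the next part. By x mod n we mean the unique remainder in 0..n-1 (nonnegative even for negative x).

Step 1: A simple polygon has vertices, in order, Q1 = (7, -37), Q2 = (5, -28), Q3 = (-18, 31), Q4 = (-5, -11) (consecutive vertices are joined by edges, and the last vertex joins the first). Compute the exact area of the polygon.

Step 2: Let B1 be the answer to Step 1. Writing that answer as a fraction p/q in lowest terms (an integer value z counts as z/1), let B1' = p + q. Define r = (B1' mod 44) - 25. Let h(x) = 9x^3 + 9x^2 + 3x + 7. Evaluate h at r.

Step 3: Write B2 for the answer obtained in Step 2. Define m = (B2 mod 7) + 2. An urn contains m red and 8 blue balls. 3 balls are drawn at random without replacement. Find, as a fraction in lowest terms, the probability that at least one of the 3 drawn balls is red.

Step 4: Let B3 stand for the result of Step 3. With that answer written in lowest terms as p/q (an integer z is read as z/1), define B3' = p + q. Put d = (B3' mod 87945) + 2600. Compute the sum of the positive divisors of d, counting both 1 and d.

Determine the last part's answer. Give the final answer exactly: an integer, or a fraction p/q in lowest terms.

Step 1: cross terms: (7*-28 - 5*-37)=-11, (5*31 - -18*-28)=-349, (-18*-11 - -5*31)=353, (-5*-37 - 7*-11)=262; twice the area = |255| = 255; area = 255/2; answer 255/2
Step 2: B1 = 255/2; threaded value p + q = 257; r = 12; 9*(12)^3 + 9*(12)^2 + 3*(12)^1 + 7 = (15552) + (1296) + (36) + (7) = 16891; answer 16891
Step 3: B2 = 16891; m = 2; total draws C(10,3) = 120; complement C(8,3) = 56; favorable 120 - 56 = 64; P = 8/15; answer 8/15
Step 4: B3 = 8/15; threaded value p + q = 23; d = 2623; 2623 = 43 * 61; sigma = (1 + 43) * (1 + 61) = 44 * 62 = 2728; answer 2728

2728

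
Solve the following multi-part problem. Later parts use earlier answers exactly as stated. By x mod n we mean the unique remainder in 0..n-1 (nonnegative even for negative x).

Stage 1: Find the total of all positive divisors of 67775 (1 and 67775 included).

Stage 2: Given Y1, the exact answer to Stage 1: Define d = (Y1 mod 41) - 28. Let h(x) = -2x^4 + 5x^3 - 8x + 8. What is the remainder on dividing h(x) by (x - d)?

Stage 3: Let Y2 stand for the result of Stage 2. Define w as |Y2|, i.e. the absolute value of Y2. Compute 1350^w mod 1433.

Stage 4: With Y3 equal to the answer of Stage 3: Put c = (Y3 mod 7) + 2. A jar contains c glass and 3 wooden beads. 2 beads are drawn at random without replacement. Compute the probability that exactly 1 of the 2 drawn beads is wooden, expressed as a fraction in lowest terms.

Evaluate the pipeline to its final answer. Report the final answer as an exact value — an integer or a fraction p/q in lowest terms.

Stage 1: 67775 = 5^2 * 2711; sigma = (1 + 5 + 25) * (1 + 2711) = 31 * 2712 = 84072; answer 84072
Stage 2: Y1 = 84072; d = -6; remainder = value at the root: -2*(-6)^4 + 5*(-6)^3 - 8*(-6)^1 + 8 = (-2592) + (-1080) + (48) + (8) = -3616; answer -3616
Stage 3: Y2 = -3616; w = 3616; squarings mod 1433: 1350^1=1350, 1350^2=1157, 1350^4=227, 1350^8=1374, 1350^16=615, 1350^32=1346, 1350^64=404, 1350^128=1287, 1350^256=1254, 1350^512=515, 1350^1024=120, 1350^2048=70; 1350^3616 = 1350^32 * 1350^512 * 1350^1024 * 1350^2048 = 1120 (mod 1433); answer 1120
Stage 4: Y3 = 1120; c = 2; total draws C(5,2) = 10; favorable C(3,1)*C(2,1) = 6; P = 3/5; answer 3/5

3/5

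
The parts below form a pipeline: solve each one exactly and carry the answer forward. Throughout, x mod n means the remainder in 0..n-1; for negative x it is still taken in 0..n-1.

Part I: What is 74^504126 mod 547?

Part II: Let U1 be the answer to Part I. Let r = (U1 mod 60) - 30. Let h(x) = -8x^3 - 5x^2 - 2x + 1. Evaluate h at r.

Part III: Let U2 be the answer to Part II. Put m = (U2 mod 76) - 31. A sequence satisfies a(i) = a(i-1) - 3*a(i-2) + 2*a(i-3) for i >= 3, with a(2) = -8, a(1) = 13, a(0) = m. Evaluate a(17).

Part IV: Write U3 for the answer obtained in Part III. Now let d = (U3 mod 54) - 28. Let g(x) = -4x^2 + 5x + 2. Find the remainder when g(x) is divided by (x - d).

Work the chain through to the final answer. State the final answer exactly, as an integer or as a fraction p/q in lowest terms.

Part I: squarings mod 547: 74^1=74, 74^2=6, 74^4=36, 74^8=202, 74^16=326, 74^32=158, 74^64=349, 74^128=367, 74^256=127, 74^512=266, 74^1024=193, 74^2048=53, 74^4096=74, 74^8192=6, 74^16384=36, 74^32768=202, 74^65536=326, 74^131072=158, 74^262144=349; 74^504126 = 74^2 * 74^4 * 74^8 * 74^16 * 74^32 * 74^256 * 74^4096 * 74^8192 * 74^32768 * 74^65536 * 74^131072 * 74^262144 = 261 (mod 547); answer 261
Part II: U1 = 261; r = -9; -8*(-9)^3 - 5*(-9)^2 - 2*(-9)^1 + 1 = (5832) + (-405) + (18) + (1) = 5446; answer 5446
Part III: U2 = 5446; m = 19; a(3) = 1*(-8) - 3*(13) + 2*(19) = -9; iterating: a(3)=-9, a(4)=41, a(5)=52, a(6)=-89, a(7)=-163, a(8)=208, a(9)=519, a(10)=-431, a(11)=-1572, a(12)=759, a(13)=4613, a(14)=-808, a(15)=-13129, a(16)=-1479, a(17)=36292; answer 36292
Part IV: U3 = 36292; d = -24; remainder = value at the root: -4*(-24)^2 + 5*(-24)^1 + 2 = (-2304) + (-120) + (2) = -2422; answer -2422

-2422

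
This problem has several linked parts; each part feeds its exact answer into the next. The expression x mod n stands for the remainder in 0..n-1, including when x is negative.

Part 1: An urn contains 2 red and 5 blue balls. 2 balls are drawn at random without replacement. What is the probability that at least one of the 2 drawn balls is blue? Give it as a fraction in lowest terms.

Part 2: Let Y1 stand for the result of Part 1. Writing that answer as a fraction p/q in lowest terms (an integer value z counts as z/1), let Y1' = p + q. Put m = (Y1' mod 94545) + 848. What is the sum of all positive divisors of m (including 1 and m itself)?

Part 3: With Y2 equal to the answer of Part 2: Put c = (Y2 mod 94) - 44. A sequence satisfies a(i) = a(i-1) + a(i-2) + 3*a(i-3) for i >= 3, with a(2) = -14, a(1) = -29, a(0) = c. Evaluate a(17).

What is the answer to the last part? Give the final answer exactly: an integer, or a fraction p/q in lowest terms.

Part 1: total draws C(7,2) = 21; complement C(2,2) = 1; favorable 21 - 1 = 20; P = 20/21; answer 20/21
Part 2: Y1 = 20/21; threaded value p + q = 41; m = 889; 889 = 7 * 127; sigma = (1 + 7) * (1 + 127) = 8 * 128 = 1024; answer 1024
Part 3: Y2 = 1024; c = 40; a(3) = 1*(-14) + 1*(-29) + 3*(40) = 77; iterating: a(3)=77, a(4)=-24, a(5)=11, a(6)=218, a(7)=157, a(8)=408, a(9)=1219, a(10)=2098, a(11)=4541, a(12)=10296, a(13)=21131, a(14)=45050, a(15)=97069, a(16)=205512, a(17)=437731; answer 437731

437731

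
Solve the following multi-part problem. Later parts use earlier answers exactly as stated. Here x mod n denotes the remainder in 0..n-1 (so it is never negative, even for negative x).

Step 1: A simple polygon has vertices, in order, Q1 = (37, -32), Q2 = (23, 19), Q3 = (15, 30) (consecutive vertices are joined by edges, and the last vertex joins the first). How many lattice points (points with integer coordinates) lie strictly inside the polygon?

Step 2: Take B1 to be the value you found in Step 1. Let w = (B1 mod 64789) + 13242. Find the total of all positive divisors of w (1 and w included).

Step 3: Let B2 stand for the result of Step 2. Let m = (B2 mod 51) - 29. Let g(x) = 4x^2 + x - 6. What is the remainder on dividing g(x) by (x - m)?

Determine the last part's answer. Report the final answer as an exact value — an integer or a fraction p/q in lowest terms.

Step 1: cross terms: (37*19 - 23*-32)=1439, (23*30 - 15*19)=405, (15*-32 - 37*30)=-1590; twice the area = |254| = 254; area = 127; boundary points = 1 + 1 + 2 = 4; strictly interior points = area - boundary/2 + 1 = 126; answer 126
Step 2: B1 = 126; w = 13368; 13368 = 2^3 * 3 * 557; sigma = (1 + 2 + 4 + 8) * (1 + 3) * (1 + 557) = 15 * 4 * 558 = 33480; answer 33480
Step 3: B2 = 33480; m = -5; remainder = value at the root: 4*(-5)^2 + 1*(-5)^1 - 6 = (100) + (-5) + (-6) = 89; answer 89

89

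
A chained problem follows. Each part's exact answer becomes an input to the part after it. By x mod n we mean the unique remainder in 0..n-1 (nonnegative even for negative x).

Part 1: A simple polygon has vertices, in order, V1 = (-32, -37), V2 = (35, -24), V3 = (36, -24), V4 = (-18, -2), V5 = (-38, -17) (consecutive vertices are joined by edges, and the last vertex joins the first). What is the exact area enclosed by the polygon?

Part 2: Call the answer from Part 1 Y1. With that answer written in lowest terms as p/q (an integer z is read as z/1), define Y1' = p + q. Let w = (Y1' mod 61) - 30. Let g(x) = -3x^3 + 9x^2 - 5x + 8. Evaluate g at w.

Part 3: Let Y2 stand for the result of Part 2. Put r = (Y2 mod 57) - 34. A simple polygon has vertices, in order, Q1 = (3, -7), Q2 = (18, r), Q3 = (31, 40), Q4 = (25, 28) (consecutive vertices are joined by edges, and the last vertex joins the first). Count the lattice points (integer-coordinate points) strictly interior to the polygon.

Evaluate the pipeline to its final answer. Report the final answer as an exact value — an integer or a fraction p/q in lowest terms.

378

Part 1: cross terms: (-32*-24 - 35*-37)=2063, (35*-24 - 36*-24)=24, (36*-2 - -18*-24)=-504, (-18*-17 - -38*-2)=230, (-38*-37 - -32*-17)=862; twice the area = |2675| = 2675; area = 2675/2; answer 2675/2
Part 2: Y1 = 2675/2; threaded value p + q = 2677; w = 24; -3*(24)^3 + 9*(24)^2 - 5*(24)^1 + 8 = (-41472) + (5184) + (-120) + (8) = -36400; answer -36400
Part 3: Y2 = -36400; r = -11; cross terms: (3*-11 - 18*-7)=93, (18*40 - 31*-11)=1061, (31*28 - 25*40)=-132, (25*-7 - 3*28)=-259; twice the area = |763| = 763; area = 763/2; boundary points = 1 + 1 + 6 + 1 = 9; strictly interior points = area - boundary/2 + 1 = 378; answer 378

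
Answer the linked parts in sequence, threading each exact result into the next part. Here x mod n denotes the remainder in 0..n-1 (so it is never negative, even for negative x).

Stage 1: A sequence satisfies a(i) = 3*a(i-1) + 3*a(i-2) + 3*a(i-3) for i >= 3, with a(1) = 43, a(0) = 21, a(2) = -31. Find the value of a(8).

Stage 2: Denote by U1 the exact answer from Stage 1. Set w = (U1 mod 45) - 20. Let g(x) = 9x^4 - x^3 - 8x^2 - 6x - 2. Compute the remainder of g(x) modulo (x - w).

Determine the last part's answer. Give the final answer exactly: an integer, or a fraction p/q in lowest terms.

Stage 1: a(3) = 3*(-31) + 3*(43) + 3*(21) = 99; iterating: a(3)=99, a(4)=333, a(5)=1203, a(6)=4905, a(7)=19323, a(8)=76293; answer 76293
Stage 2: U1 = 76293; w = -2; remainder = value at the root: 9*(-2)^4 - 1*(-2)^3 - 8*(-2)^2 - 6*(-2)^1 - 2 = (144) + (8) + (-32) + (12) + (-2) = 130; answer 130

130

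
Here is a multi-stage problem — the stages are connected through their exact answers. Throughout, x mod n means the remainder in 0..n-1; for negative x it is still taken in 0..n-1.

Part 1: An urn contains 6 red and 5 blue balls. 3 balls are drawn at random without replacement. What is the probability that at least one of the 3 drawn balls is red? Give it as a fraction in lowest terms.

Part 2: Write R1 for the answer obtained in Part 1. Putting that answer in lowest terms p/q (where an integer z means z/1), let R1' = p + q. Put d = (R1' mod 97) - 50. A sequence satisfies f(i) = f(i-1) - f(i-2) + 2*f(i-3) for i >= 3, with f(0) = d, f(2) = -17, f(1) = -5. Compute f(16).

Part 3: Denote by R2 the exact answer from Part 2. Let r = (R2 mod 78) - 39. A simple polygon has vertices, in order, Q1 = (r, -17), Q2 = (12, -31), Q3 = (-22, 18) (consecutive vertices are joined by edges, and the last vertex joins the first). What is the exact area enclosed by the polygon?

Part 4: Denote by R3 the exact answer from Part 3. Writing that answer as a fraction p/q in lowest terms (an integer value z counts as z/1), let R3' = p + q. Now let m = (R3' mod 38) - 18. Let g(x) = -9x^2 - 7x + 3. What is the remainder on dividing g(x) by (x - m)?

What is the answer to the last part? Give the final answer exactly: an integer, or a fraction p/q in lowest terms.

Part 1: total draws C(11,3) = 165; complement C(5,3) = 10; favorable 165 - 10 = 155; P = 31/33; answer 31/33
Part 2: R1 = 31/33; threaded value p + q = 64; d = 14; f(3) = 1*(-17) - 1*(-5) + 2*(14) = 16; iterating: f(3)=16, f(4)=23, f(5)=-27, f(6)=-18, f(7)=55, f(8)=19, f(9)=-72, f(10)=19, f(11)=129, f(12)=-34, f(13)=-125, f(14)=167, f(15)=224, f(16)=-193; answer -193
Part 3: R2 = -193; r = 2; cross terms: (2*-31 - 12*-17)=142, (12*18 - -22*-31)=-466, (-22*-17 - 2*18)=338; twice the area = |14| = 14; area = 7; answer 7
Part 4: R3 = 7; threaded value p + q = 8; m = -10; remainder = value at the root: -9*(-10)^2 - 7*(-10)^1 + 3 = (-900) + (70) + (3) = -827; answer -827

-827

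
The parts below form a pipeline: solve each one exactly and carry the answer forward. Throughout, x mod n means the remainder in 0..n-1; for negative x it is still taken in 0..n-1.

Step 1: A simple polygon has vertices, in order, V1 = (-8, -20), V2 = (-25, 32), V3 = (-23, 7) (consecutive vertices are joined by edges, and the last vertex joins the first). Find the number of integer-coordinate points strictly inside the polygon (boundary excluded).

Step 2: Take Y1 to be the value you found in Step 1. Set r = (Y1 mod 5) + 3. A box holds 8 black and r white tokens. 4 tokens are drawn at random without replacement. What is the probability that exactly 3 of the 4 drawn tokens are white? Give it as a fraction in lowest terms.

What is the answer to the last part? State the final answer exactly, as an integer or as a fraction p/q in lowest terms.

8/39

Step 1: cross terms: (-8*32 - -25*-20)=-756, (-25*7 - -23*32)=561, (-23*-20 - -8*7)=516; twice the area = |321| = 321; area = 321/2; boundary points = 1 + 1 + 3 = 5; strictly interior points = area - boundary/2 + 1 = 159; answer 159
Step 2: Y1 = 159; r = 7; total draws C(15,4) = 1365; favorable C(7,3)*C(8,1) = 280; P = 8/39; answer 8/39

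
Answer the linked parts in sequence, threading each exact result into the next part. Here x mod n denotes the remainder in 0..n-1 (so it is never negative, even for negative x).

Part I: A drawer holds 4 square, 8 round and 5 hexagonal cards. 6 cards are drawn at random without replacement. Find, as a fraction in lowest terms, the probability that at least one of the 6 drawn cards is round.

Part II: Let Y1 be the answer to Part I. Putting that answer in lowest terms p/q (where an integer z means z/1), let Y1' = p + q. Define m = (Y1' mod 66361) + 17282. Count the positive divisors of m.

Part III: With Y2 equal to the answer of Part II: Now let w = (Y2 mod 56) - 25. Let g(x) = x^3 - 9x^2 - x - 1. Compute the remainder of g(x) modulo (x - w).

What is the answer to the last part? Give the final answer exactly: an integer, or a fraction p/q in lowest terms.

-13210

Part I: total draws C(17,6) = 12376; complement C(9,6) = 84; favorable 12376 - 84 = 12292; P = 439/442; answer 439/442
Part II: Y1 = 439/442; threaded value p + q = 881; m = 18163; 18163 = 41 * 443; number of divisors = (1+1) * (1+1) = 4; answer 4
Part III: Y2 = 4; w = -21; remainder = value at the root: 1*(-21)^3 - 9*(-21)^2 - 1*(-21)^1 - 1 = (-9261) + (-3969) + (21) + (-1) = -13210; answer -13210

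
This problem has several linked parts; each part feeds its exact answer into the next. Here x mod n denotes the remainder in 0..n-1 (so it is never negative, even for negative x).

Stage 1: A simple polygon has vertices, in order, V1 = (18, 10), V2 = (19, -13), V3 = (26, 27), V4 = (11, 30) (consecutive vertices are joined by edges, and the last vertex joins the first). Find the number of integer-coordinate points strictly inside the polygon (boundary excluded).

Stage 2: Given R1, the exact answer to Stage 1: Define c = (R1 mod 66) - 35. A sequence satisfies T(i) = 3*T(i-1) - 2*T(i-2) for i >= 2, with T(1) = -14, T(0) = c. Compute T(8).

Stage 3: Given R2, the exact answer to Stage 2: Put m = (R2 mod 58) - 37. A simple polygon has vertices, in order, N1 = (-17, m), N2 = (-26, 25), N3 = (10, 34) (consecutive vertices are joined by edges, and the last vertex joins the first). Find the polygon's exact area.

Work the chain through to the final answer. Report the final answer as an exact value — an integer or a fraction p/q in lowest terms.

1161/2

Stage 1: cross terms: (18*-13 - 19*10)=-424, (19*27 - 26*-13)=851, (26*30 - 11*27)=483, (11*10 - 18*30)=-430; twice the area = |480| = 480; area = 240; boundary points = 1 + 1 + 3 + 1 = 6; strictly interior points = area - boundary/2 + 1 = 238; answer 238
Stage 2: R1 = 238; c = 5; T(2) = 3*(-14) - 2*(5) = -52; iterating: T(2)=-52, T(3)=-128, T(4)=-280, T(5)=-584, T(6)=-1192, T(7)=-2408, T(8)=-4840; answer -4840
Stage 3: R2 = -4840; m = -5; cross terms: (-17*25 - -26*-5)=-555, (-26*34 - 10*25)=-1134, (10*-5 - -17*34)=528; twice the area = |-1161| = 1161; area = 1161/2; answer 1161/2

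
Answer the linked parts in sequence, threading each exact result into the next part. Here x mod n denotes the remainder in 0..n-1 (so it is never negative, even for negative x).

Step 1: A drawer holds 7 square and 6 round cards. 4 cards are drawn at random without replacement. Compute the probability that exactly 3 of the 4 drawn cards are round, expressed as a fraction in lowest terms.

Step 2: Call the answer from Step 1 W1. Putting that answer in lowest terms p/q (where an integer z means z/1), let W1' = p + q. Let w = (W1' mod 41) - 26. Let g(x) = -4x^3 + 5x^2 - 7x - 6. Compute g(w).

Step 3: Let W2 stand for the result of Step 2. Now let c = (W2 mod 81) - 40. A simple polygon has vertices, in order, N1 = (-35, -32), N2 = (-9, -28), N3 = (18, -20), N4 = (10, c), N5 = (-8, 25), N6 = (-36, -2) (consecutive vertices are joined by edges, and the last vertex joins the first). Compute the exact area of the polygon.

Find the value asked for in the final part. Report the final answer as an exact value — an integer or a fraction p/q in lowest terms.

1990

Step 1: total draws C(13,4) = 715; favorable C(6,3)*C(7,1) = 140; P = 28/143; answer 28/143
Step 2: W1 = 28/143; threaded value p + q = 171; w = -19; -4*(-19)^3 + 5*(-19)^2 - 7*(-19)^1 - 6 = (27436) + (1805) + (133) + (-6) = 29368; answer 29368
Step 3: W2 = 29368; c = 6; cross terms: (-35*-28 - -9*-32)=692, (-9*-20 - 18*-28)=684, (18*6 - 10*-20)=308, (10*25 - -8*6)=298, (-8*-2 - -36*25)=916, (-36*-32 - -35*-2)=1082; twice the area = |3980| = 3980; area = 1990; answer 1990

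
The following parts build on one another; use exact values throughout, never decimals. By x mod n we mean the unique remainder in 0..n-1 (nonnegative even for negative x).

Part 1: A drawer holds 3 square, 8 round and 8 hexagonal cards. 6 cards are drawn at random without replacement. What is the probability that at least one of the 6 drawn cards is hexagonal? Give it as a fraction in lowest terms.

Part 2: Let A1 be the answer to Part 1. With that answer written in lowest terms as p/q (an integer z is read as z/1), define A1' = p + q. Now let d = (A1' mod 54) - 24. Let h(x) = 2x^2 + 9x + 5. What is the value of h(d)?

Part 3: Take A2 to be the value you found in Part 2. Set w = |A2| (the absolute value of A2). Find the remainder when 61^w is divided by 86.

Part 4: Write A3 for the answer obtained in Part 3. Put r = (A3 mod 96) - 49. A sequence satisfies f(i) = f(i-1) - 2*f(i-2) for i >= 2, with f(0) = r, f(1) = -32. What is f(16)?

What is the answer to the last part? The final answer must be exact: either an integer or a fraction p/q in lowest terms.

-7604

Part 1: total draws C(19,6) = 27132; complement C(11,6) = 462; favorable 27132 - 462 = 26670; P = 635/646; answer 635/646
Part 2: A1 = 635/646; threaded value p + q = 1281; d = 15; 2*(15)^2 + 9*(15)^1 + 5 = (450) + (135) + (5) = 590; answer 590
Part 3: A2 = 590; w = 590; squarings mod 86: 61^1=61, 61^2=23, 61^4=13, 61^8=83, 61^16=9, 61^32=81, 61^64=25, 61^128=23, 61^256=13, 61^512=83; 61^590 = 61^2 * 61^4 * 61^8 * 61^64 * 61^512 = 23 (mod 86); answer 23
Part 4: A3 = 23; r = -26; f(2) = 1*(-32) - 2*(-26) = 20; iterating: f(2)=20, f(3)=84, f(4)=44, f(5)=-124, f(6)=-212, f(7)=36, f(8)=460, f(9)=388, f(10)=-532, f(11)=-1308, f(12)=-244, f(13)=2372, f(14)=2860, f(15)=-1884, f(16)=-7604; answer -7604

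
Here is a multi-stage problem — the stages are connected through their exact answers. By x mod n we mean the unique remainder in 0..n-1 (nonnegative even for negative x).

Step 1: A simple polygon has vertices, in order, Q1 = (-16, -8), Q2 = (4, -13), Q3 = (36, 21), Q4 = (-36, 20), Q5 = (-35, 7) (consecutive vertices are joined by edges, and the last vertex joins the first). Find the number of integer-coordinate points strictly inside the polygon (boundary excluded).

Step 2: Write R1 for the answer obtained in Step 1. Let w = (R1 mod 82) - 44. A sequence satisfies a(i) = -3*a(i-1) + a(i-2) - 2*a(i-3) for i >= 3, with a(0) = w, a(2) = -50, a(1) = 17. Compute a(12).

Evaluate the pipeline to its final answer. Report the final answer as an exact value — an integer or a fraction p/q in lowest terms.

-8335925

Step 1: cross terms: (-16*-13 - 4*-8)=240, (4*21 - 36*-13)=552, (36*20 - -36*21)=1476, (-36*7 - -35*20)=448, (-35*-8 - -16*7)=392; twice the area = |3108| = 3108; area = 1554; boundary points = 5 + 2 + 1 + 1 + 1 = 10; strictly interior points = area - boundary/2 + 1 = 1550; answer 1550
Step 2: R1 = 1550; w = 30; a(3) = -3*(-50) + 1*(17) - 2*(30) = 107; iterating: a(3)=107, a(4)=-405, a(5)=1422, a(6)=-4885, a(7)=16887, a(8)=-58390, a(9)=201827, a(10)=-697645, a(11)=2411542, a(12)=-8335925; answer -8335925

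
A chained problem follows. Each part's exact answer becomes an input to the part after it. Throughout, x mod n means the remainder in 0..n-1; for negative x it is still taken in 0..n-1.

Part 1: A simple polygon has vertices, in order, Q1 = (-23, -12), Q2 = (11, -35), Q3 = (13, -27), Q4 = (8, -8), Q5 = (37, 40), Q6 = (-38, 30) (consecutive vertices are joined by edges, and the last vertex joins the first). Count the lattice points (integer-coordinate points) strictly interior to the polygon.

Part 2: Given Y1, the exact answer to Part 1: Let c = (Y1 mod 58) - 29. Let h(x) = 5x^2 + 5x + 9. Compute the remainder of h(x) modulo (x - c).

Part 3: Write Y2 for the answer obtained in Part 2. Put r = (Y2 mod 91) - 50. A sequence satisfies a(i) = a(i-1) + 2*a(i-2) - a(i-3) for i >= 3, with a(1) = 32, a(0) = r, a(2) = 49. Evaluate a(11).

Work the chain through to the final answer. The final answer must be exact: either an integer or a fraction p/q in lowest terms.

Part 1: cross terms: (-23*-35 - 11*-12)=937, (11*-27 - 13*-35)=158, (13*-8 - 8*-27)=112, (8*40 - 37*-8)=616, (37*30 - -38*40)=2630, (-38*-12 - -23*30)=1146; twice the area = |5599| = 5599; area = 5599/2; boundary points = 1 + 2 + 1 + 1 + 5 + 3 = 13; strictly interior points = area - boundary/2 + 1 = 2794; answer 2794
Part 2: Y1 = 2794; c = -19; remainder = value at the root: 5*(-19)^2 + 5*(-19)^1 + 9 = (1805) + (-95) + (9) = 1719; answer 1719
Part 3: Y2 = 1719; r = 31; a(3) = 1*(49) + 2*(32) - 1*(31) = 82; iterating: a(3)=82, a(4)=148, a(5)=263, a(6)=477, a(7)=855, a(8)=1546, a(9)=2779, a(10)=5016, a(11)=9028; answer 9028

9028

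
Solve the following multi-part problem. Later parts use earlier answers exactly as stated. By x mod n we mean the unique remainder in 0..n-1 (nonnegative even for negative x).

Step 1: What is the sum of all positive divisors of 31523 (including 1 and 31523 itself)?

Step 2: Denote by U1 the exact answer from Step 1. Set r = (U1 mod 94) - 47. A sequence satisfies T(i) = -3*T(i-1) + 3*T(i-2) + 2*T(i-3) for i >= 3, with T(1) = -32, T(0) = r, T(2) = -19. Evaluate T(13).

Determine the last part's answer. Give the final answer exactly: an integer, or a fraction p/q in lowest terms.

Step 1: 31523 = 29 * 1087; sigma = (1 + 29) * (1 + 1087) = 30 * 1088 = 32640; answer 32640
Step 2: U1 = 32640; r = -25; T(3) = -3*(-19) + 3*(-32) + 2*(-25) = -89; iterating: T(3)=-89, T(4)=146, T(5)=-743, T(6)=2489, T(7)=-9404, T(8)=34193, T(9)=-125813, T(10)=461210, T(11)=-1692683, T(12)=6210053, T(13)=-22785788; answer -22785788

-22785788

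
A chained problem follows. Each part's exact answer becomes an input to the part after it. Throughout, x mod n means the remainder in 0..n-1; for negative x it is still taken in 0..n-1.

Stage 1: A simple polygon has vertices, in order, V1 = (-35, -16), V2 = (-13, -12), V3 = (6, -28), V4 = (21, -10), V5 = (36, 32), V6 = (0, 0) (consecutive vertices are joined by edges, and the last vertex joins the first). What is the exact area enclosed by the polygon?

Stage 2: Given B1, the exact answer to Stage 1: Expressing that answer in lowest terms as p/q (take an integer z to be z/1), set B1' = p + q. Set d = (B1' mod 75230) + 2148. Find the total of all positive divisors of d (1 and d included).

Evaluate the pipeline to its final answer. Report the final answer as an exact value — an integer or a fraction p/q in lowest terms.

3254

Stage 1: cross terms: (-35*-12 - -13*-16)=212, (-13*-28 - 6*-12)=436, (6*-10 - 21*-28)=528, (21*32 - 36*-10)=1032, (36*0 - 0*32)=0, (0*-16 - -35*0)=0; twice the area = |2208| = 2208; area = 1104; answer 1104
Stage 2: B1 = 1104; threaded value p + q = 1105; d = 3253; 3253 is prime, so its only divisors are 1 and 3253; sigma = 1 + 3253 = 3254; answer 3254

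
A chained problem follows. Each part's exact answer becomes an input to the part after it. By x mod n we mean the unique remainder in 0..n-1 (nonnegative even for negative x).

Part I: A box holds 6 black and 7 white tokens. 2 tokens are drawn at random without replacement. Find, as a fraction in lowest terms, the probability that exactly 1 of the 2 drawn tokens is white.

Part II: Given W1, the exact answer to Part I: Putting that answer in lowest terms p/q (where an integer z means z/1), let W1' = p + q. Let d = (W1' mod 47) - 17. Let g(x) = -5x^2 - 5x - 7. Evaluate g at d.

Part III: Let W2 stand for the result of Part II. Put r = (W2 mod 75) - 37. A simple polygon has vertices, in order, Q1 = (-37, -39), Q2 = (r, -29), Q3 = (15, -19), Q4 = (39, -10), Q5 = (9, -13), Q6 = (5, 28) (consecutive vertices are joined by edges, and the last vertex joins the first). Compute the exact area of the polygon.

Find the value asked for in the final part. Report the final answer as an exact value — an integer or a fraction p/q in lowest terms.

Part I: total draws C(13,2) = 78; favorable C(7,1)*C(6,1) = 42; P = 7/13; answer 7/13
Part II: W1 = 7/13; threaded value p + q = 20; d = 3; -5*(3)^2 - 5*(3)^1 - 7 = (-45) + (-15) + (-7) = -67; answer -67
Part III: W2 = -67; r = -29; cross terms: (-37*-29 - -29*-39)=-58, (-29*-19 - 15*-29)=986, (15*-10 - 39*-19)=591, (39*-13 - 9*-10)=-417, (9*28 - 5*-13)=317, (5*-39 - -37*28)=841; twice the area = |2260| = 2260; area = 1130; answer 1130

1130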